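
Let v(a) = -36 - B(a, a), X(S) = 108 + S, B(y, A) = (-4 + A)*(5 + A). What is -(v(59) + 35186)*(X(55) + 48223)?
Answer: -1530449180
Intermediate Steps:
v(a) = -16 - a - a² (v(a) = -36 - (-20 + a + a²) = -36 + (20 - a - a²) = -16 - a - a²)
-(v(59) + 35186)*(X(55) + 48223) = -((-16 - 1*59 - 1*59²) + 35186)*((108 + 55) + 48223) = -((-16 - 59 - 1*3481) + 35186)*(163 + 48223) = -((-16 - 59 - 3481) + 35186)*48386 = -(-3556 + 35186)*48386 = -31630*48386 = -1*1530449180 = -1530449180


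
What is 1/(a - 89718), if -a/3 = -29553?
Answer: -1/1059 ≈ -0.00094429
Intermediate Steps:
a = 88659 (a = -3*(-29553) = 88659)
1/(a - 89718) = 1/(88659 - 89718) = 1/(-1059) = -1/1059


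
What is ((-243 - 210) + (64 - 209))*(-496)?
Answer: 296608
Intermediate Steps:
((-243 - 210) + (64 - 209))*(-496) = (-453 - 145)*(-496) = -598*(-496) = 296608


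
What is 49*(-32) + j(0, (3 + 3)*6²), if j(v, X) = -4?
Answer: -1572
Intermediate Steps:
49*(-32) + j(0, (3 + 3)*6²) = 49*(-32) - 4 = -1568 - 4 = -1572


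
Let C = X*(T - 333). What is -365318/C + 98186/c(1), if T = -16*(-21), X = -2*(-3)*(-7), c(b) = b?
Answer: 6368377/63 ≈ 1.0109e+5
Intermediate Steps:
X = -42 (X = 6*(-7) = -42)
T = 336
C = -126 (C = -42*(336 - 333) = -42*3 = -126)
-365318/C + 98186/c(1) = -365318/(-126) + 98186/1 = -365318*(-1/126) + 98186*1 = 182659/63 + 98186 = 6368377/63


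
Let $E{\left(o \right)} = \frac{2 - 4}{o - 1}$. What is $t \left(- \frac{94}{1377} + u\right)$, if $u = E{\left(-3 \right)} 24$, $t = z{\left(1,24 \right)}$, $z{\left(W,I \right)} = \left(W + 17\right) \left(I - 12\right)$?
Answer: $\frac{131440}{51} \approx 2577.3$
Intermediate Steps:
$z{\left(W,I \right)} = \left(-12 + I\right) \left(17 + W\right)$ ($z{\left(W,I \right)} = \left(17 + W\right) \left(-12 + I\right) = \left(-12 + I\right) \left(17 + W\right)$)
$E{\left(o \right)} = - \frac{2}{-1 + o}$
$t = 216$ ($t = -204 - 12 + 17 \cdot 24 + 24 \cdot 1 = -204 - 12 + 408 + 24 = 216$)
$u = 12$ ($u = - \frac{2}{-1 - 3} \cdot 24 = - \frac{2}{-4} \cdot 24 = \left(-2\right) \left(- \frac{1}{4}\right) 24 = \frac{1}{2} \cdot 24 = 12$)
$t \left(- \frac{94}{1377} + u\right) = 216 \left(- \frac{94}{1377} + 12\right) = 216 \cdot \frac{16430}{1377} = \frac{131440}{51}$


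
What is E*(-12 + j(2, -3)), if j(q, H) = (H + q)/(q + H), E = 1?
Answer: -11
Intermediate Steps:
j(q, H) = 1 (j(q, H) = (H + q)/(H + q) = 1)
E*(-12 + j(2, -3)) = 1*(-12 + 1) = 1*(-11) = -11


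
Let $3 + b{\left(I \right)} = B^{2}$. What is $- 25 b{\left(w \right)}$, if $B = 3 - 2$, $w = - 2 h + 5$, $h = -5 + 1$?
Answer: $50$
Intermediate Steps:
$h = -4$
$w = 13$ ($w = \left(-2\right) \left(-4\right) + 5 = 8 + 5 = 13$)
$B = 1$
$b{\left(I \right)} = -2$ ($b{\left(I \right)} = -3 + 1^{2} = -3 + 1 = -2$)
$- 25 b{\left(w \right)} = \left(-25\right) \left(-2\right) = 50$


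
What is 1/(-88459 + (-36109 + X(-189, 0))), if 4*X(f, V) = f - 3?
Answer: -1/124616 ≈ -8.0247e-6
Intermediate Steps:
X(f, V) = -¾ + f/4 (X(f, V) = (f - 3)/4 = (-3 + f)/4 = -¾ + f/4)
1/(-88459 + (-36109 + X(-189, 0))) = 1/(-88459 + (-36109 + (-¾ + (¼)*(-189)))) = 1/(-88459 + (-36109 + (-¾ - 189/4))) = 1/(-88459 + (-36109 - 48)) = 1/(-88459 - 36157) = 1/(-124616) = -1/124616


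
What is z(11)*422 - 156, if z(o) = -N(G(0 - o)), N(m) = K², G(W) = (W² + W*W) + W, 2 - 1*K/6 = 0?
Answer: -60924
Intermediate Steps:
K = 12 (K = 12 - 6*0 = 12 + 0 = 12)
G(W) = W + 2*W² (G(W) = (W² + W²) + W = 2*W² + W = W + 2*W²)
N(m) = 144 (N(m) = 12² = 144)
z(o) = -144 (z(o) = -1*144 = -144)
z(11)*422 - 156 = -144*422 - 156 = -60768 - 156 = -60924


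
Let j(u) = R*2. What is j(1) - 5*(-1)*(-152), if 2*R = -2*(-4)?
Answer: -752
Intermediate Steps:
R = 4 (R = (-2*(-4))/2 = (½)*8 = 4)
j(u) = 8 (j(u) = 4*2 = 8)
j(1) - 5*(-1)*(-152) = 8 - 5*(-1)*(-152) = 8 + 5*(-152) = 8 - 760 = -752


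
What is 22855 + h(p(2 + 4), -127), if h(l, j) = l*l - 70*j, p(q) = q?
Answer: 31781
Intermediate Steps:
h(l, j) = l² - 70*j
22855 + h(p(2 + 4), -127) = 22855 + ((2 + 4)² - 70*(-127)) = 22855 + (6² + 8890) = 22855 + (36 + 8890) = 22855 + 8926 = 31781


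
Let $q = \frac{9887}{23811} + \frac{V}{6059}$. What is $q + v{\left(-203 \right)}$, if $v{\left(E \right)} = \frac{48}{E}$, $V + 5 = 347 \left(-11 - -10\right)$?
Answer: $\frac{3534343031}{29286982347} \approx 0.12068$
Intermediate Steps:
$V = -352$ ($V = -5 + 347 \left(-11 - -10\right) = -5 + 347 \left(-11 + 10\right) = -5 + 347 \left(-1\right) = -5 - 347 = -352$)
$q = \frac{51523861}{144270849}$ ($q = \frac{9887}{23811} - \frac{352}{6059} = \frac{51523861}{144270849} \approx 0.35713$)
$q + v{\left(-203 \right)} = \frac{51523861}{144270849} + \frac{48}{-203} = \frac{51523861}{144270849} + 48 \left(- \frac{1}{203}\right) = \frac{51523861}{144270849} - \frac{48}{203} = \frac{3534343031}{29286982347}$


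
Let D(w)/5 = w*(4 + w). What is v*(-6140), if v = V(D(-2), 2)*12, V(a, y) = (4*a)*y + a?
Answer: 13262400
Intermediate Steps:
D(w) = 5*w*(4 + w) (D(w) = 5*(w*(4 + w)) = 5*w*(4 + w))
V(a, y) = a + 4*a*y (V(a, y) = 4*a*y + a = a + 4*a*y)
v = -2160 (v = ((5*(-2)*(4 - 2))*(1 + 4*2))*12 = ((5*(-2)*2)*(1 + 8))*12 = -20*9*12 = -180*12 = -2160)
v*(-6140) = -2160*(-6140) = 13262400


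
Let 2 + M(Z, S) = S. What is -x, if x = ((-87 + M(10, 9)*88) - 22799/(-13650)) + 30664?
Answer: -60829607/1950 ≈ -31195.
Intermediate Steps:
M(Z, S) = -2 + S
x = 60829607/1950 (x = ((-87 + (-2 + 9)*88) - 22799/(-13650)) + 30664 = ((-87 + 7*88) - 22799*(-1/13650)) + 30664 = ((-87 + 616) + 3257/1950) + 30664 = (529 + 3257/1950) + 30664 = 1034807/1950 + 30664 = 60829607/1950 ≈ 31195.)
-x = -1*60829607/1950 = -60829607/1950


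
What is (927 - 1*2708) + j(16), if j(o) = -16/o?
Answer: -1782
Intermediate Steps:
(927 - 1*2708) + j(16) = (927 - 1*2708) - 16/16 = (927 - 2708) - 16*1/16 = -1781 - 1 = -1782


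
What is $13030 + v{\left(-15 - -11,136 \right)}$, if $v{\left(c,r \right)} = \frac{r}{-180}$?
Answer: $\frac{586316}{45} \approx 13029.0$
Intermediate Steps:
$v{\left(c,r \right)} = - \frac{r}{180}$ ($v{\left(c,r \right)} = r \left(- \frac{1}{180}\right) = - \frac{r}{180}$)
$13030 + v{\left(-15 - -11,136 \right)} = 13030 - \frac{34}{45} = \frac{586316}{45}$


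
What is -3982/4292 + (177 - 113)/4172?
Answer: -2042277/2238278 ≈ -0.91243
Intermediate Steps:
-3982/4292 + (177 - 113)/4172 = -3982*1/4292 + 64*(1/4172) = -1991/2146 + 16/1043 = -2042277/2238278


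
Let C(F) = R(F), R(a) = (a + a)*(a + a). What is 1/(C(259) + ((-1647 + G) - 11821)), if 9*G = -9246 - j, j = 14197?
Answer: 9/2270261 ≈ 3.9643e-6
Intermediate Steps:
G = -23443/9 (G = (-9246 - 1*14197)/9 = (-9246 - 14197)/9 = (⅑)*(-23443) = -23443/9 ≈ -2604.8)
R(a) = 4*a² (R(a) = (2*a)*(2*a) = 4*a²)
C(F) = 4*F²
1/(C(259) + ((-1647 + G) - 11821)) = 1/(4*259² + ((-1647 - 23443/9) - 11821)) = 1/(4*67081 + (-38266/9 - 11821)) = 1/(268324 - 144655/9) = 1/(2270261/9) = 9/2270261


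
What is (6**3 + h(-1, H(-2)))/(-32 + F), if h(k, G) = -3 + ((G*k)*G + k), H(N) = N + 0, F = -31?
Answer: -208/63 ≈ -3.3016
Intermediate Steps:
H(N) = N
h(k, G) = -3 + k + k*G**2 (h(k, G) = -3 + (k*G**2 + k) = -3 + (k + k*G**2) = -3 + k + k*G**2)
(6**3 + h(-1, H(-2)))/(-32 + F) = (6**3 + (-3 - 1 - 1*(-2)**2))/(-32 - 31) = (216 + (-3 - 1 - 1*4))/(-63) = -(216 + (-3 - 1 - 4))/63 = -(216 - 8)/63 = -1/63*208 = -208/63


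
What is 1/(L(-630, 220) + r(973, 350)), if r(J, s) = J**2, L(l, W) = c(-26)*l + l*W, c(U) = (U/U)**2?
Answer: 1/807499 ≈ 1.2384e-6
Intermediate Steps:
c(U) = 1 (c(U) = 1**2 = 1)
L(l, W) = l + W*l (L(l, W) = 1*l + l*W = l + W*l)
1/(L(-630, 220) + r(973, 350)) = 1/(-630*(1 + 220) + 973**2) = 1/(-630*221 + 946729) = 1/(-139230 + 946729) = 1/807499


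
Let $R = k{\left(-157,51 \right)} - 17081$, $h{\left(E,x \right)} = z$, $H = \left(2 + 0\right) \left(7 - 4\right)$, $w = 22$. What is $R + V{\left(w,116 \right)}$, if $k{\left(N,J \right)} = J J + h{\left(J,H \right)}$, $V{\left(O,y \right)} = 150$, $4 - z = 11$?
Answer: $-14337$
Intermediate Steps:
$z = -7$ ($z = 4 - 11 = -7$)
$H = 6$ ($H = 2 \cdot 3 = 6$)
$h{\left(E,x \right)} = -7$
$k{\left(N,J \right)} = -7 + J^{2}$ ($k{\left(N,J \right)} = J J - 7 = J^{2} - 7 = -7 + J^{2}$)
$R = -14487$ ($R = \left(-7 + 51^{2}\right) - 17081 = \left(-7 + 2601\right) - 17081 = 2594 - 17081 = -14487$)
$R + V{\left(w,116 \right)} = -14487 + 150 = -14337$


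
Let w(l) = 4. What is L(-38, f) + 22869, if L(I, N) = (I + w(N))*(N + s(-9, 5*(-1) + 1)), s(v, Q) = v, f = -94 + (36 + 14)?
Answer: 24671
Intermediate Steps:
f = -44 (f = -94 + 50 = -44)
L(I, N) = (-9 + N)*(4 + I) (L(I, N) = (I + 4)*(N - 9) = (4 + I)*(-9 + N) = (-9 + N)*(4 + I))
L(-38, f) + 22869 = (-36 - 9*(-38) + 4*(-44) - 38*(-44)) + 22869 = (-36 + 342 - 176 + 1672) + 22869 = 1802 + 22869 = 24671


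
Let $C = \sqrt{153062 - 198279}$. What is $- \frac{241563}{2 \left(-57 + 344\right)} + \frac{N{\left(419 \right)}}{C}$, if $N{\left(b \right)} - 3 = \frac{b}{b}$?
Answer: $- \frac{34509}{82} - \frac{4 i \sqrt{45217}}{45217} \approx -420.84 - 0.018811 i$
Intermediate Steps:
$N{\left(b \right)} = 4$ ($N{\left(b \right)} = 3 + \frac{b}{b} = 3 + 1 = 4$)
$C = i \sqrt{45217}$ ($C = \sqrt{-45217} = i \sqrt{45217} \approx 212.64 i$)
$- \frac{241563}{2 \left(-57 + 344\right)} + \frac{N{\left(419 \right)}}{C} = - \frac{241563}{2 \left(-57 + 344\right)} + \frac{4}{i \sqrt{45217}} = - \frac{241563}{2 \cdot 287} + 4 \left(- \frac{i \sqrt{45217}}{45217}\right) = - \frac{241563}{574} - \frac{4 i \sqrt{45217}}{45217} = \left(-241563\right) \frac{1}{574} - \frac{4 i \sqrt{45217}}{45217} = - \frac{34509}{82} - \frac{4 i \sqrt{45217}}{45217}$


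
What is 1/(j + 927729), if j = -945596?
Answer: -1/17867 ≈ -5.5969e-5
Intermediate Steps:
1/(j + 927729) = 1/(-945596 + 927729) = 1/(-17867) = -1/17867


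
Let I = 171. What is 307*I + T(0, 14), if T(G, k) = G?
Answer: 52497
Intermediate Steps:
307*I + T(0, 14) = 307*171 + 0 = 52497 + 0 = 52497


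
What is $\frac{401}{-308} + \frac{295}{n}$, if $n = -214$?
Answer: $- \frac{88337}{32956} \approx -2.6805$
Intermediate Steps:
$\frac{401}{-308} + \frac{295}{n} = \frac{401}{-308} + \frac{295}{-214} = 401 \left(- \frac{1}{308}\right) + 295 \left(- \frac{1}{214}\right) = - \frac{401}{308} - \frac{295}{214} = - \frac{88337}{32956}$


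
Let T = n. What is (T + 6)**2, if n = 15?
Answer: 441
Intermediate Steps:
T = 15
(T + 6)**2 = (15 + 6)**2 = 21**2 = 441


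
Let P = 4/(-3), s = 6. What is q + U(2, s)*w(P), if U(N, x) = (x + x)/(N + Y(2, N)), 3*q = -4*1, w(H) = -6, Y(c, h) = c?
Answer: -58/3 ≈ -19.333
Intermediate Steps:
P = -4/3 (P = 4*(-⅓) = -4/3 ≈ -1.3333)
q = -4/3 (q = (-4*1)/3 = (⅓)*(-4) = -4/3 ≈ -1.3333)
U(N, x) = 2*x/(2 + N) (U(N, x) = (x + x)/(N + 2) = (2*x)/(2 + N) = 2*x/(2 + N))
q + U(2, s)*w(P) = -4/3 + (2*6/(2 + 2))*(-6) = -4/3 + (2*6/4)*(-6) = -4/3 + (2*6*(¼))*(-6) = -4/3 + 3*(-6) = -4/3 - 18 = -58/3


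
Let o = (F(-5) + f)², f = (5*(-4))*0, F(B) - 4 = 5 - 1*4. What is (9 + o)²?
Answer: 1156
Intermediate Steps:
F(B) = 5 (F(B) = 4 + (5 - 1*4) = 4 + (5 - 4) = 4 + 1 = 5)
f = 0 (f = -20*0 = 0)
o = 25 (o = (5 + 0)² = 5² = 25)
(9 + o)² = (9 + 25)² = 34² = 1156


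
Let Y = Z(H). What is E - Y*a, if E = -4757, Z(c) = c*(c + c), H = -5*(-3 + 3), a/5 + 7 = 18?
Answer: -4757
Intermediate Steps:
a = 55 (a = -35 + 5*18 = -35 + 90 = 55)
H = 0 (H = -5*0 = 0)
Z(c) = 2*c**2 (Z(c) = c*(2*c) = 2*c**2)
Y = 0 (Y = 2*0**2 = 2*0 = 0)
E - Y*a = -4757 - 0*55 = -4757 - 1*0 = -4757 + 0 = -4757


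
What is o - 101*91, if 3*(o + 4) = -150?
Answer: -9245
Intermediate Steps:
o = -54 (o = -4 + (⅓)*(-150) = -4 - 50 = -54)
o - 101*91 = -54 - 101*91 = -54 - 9191 = -9245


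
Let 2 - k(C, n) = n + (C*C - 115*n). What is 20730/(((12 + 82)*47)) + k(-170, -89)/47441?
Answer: 405477769/104797169 ≈ 3.8692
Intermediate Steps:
k(C, n) = 2 - C**2 + 114*n (k(C, n) = 2 - (n + (C*C - 115*n)) = 2 - (n + (C**2 - 115*n)) = 2 - (C**2 - 114*n) = 2 + (-C**2 + 114*n) = 2 - C**2 + 114*n)
20730/(((12 + 82)*47)) + k(-170, -89)/47441 = 20730/(((12 + 82)*47)) + (2 - 1*(-170)**2 + 114*(-89))/47441 = 20730/((94*47)) + (2 - 1*28900 - 10146)*(1/47441) = 20730/4418 + (2 - 28900 - 10146)*(1/47441) = 20730*(1/4418) - 39044*1/47441 = 10365/2209 - 39044/47441 = 405477769/104797169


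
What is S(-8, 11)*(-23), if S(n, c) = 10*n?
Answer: 1840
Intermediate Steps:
S(-8, 11)*(-23) = (10*(-8))*(-23) = -80*(-23) = 1840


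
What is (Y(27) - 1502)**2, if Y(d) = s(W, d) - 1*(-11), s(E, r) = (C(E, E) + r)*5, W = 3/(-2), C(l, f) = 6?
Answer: 1758276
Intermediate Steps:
W = -3/2 (W = 3*(-1/2) = -3/2 ≈ -1.5000)
s(E, r) = 30 + 5*r (s(E, r) = (6 + r)*5 = 30 + 5*r)
Y(d) = 41 + 5*d (Y(d) = (30 + 5*d) - 1*(-11) = (30 + 5*d) + 11 = 41 + 5*d)
(Y(27) - 1502)**2 = ((41 + 5*27) - 1502)**2 = ((41 + 135) - 1502)**2 = (176 - 1502)**2 = (-1326)**2 = 1758276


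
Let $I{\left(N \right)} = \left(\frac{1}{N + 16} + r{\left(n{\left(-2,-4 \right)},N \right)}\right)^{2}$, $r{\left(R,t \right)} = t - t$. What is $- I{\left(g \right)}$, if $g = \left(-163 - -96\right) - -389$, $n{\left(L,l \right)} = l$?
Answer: $- \frac{1}{114244} \approx -8.7532 \cdot 10^{-6}$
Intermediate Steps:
$r{\left(R,t \right)} = 0$
$g = 322$ ($g = \left(-163 + 96\right) + 389 = -67 + 389 = 322$)
$I{\left(N \right)} = \frac{1}{\left(16 + N\right)^{2}}$ ($I{\left(N \right)} = \left(\frac{1}{N + 16} + 0\right)^{2} = \left(\frac{1}{16 + N} + 0\right)^{2} = \left(\frac{1}{16 + N}\right)^{2} = \frac{1}{\left(16 + N\right)^{2}}$)
$- I{\left(g \right)} = - \frac{1}{\left(16 + 322\right)^{2}} = - \frac{1}{114244}$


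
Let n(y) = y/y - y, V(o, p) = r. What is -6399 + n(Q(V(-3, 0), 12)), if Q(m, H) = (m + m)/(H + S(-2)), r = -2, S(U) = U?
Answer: -31988/5 ≈ -6397.6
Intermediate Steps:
V(o, p) = -2
Q(m, H) = 2*m/(-2 + H) (Q(m, H) = (m + m)/(H - 2) = (2*m)/(-2 + H) = 2*m/(-2 + H))
n(y) = 1 - y
-6399 + n(Q(V(-3, 0), 12)) = -6399 + (1 - 2*(-2)/(-2 + 12)) = -6399 + (1 - 2*(-2)/10) = -6399 + (1 - 1*(-⅖)) = -6399 + (1 + ⅖) = -6399 + 7/5 = -31988/5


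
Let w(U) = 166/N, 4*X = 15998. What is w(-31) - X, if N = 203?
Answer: -1623465/406 ≈ -3998.7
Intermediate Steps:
X = 7999/2 (X = (¼)*15998 = 7999/2 ≈ 3999.5)
w(U) = 166/203
w(-31) - X = 166/203 - 1*7999/2 = 166/203 - 7999/2 = -1623465/406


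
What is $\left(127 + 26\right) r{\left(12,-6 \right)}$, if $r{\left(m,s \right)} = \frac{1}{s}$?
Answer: $- \frac{51}{2} \approx -25.5$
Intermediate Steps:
$\left(127 + 26\right) r{\left(12,-6 \right)} = \frac{127 + 26}{-6} = 153 \left(- \frac{1}{6}\right) = - \frac{51}{2}$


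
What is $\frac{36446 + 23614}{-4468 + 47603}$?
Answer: $\frac{12012}{8627} \approx 1.3924$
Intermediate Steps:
$\frac{36446 + 23614}{-4468 + 47603} = \frac{60060}{43135} = 60060 \cdot \frac{1}{43135} = \frac{12012}{8627}$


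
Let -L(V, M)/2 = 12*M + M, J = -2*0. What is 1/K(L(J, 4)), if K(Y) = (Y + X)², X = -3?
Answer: 1/11449 ≈ 8.7344e-5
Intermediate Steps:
J = 0
L(V, M) = -26*M (L(V, M) = -2*(12*M + M) = -26*M)
K(Y) = (-3 + Y)² (K(Y) = (Y - 3)² = (-3 + Y)²)
1/K(L(J, 4)) = 1/((-3 - 26*4)²) = 1/((-3 - 104)²) = 1/((-107)²) = 1/11449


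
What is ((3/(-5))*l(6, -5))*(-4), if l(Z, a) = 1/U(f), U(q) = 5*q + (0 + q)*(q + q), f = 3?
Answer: 4/55 ≈ 0.072727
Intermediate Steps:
U(q) = 2*q² + 5*q (U(q) = 5*q + q*(2*q) = 5*q + 2*q² = 2*q² + 5*q)
l(Z, a) = 1/33 (l(Z, a) = 1/(3*(5 + 2*3)) = 1/(3*(5 + 6)) = 1/(3*11) = 1/33)
((3/(-5))*l(6, -5))*(-4) = ((3/(-5))*(1/33))*(-4) = ((3*(-⅕))*(1/33))*(-4) = -⅗*1/33*(-4) = -1/55*(-4) = 4/55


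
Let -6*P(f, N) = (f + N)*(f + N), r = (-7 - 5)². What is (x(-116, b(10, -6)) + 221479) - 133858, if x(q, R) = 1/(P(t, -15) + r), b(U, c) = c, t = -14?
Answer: 2015289/23 ≈ 87621.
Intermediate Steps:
r = 144 (r = (-12)² = 144)
P(f, N) = -(N + f)²/6 (P(f, N) = -(f + N)*(f + N)/6 = -(N + f)*(N + f)/6 = -(N + f)²/6)
x(q, R) = 6/23 (x(q, R) = 1/(-(-15 - 14)²/6 + 144) = 1/(-⅙*(-29)² + 144) = 1/(-⅙*841 + 144) = 1/(-841/6 + 144) = 1/(23/6) = 6/23)
(x(-116, b(10, -6)) + 221479) - 133858 = (6/23 + 221479) - 133858 = 5094023/23 - 133858 = 2015289/23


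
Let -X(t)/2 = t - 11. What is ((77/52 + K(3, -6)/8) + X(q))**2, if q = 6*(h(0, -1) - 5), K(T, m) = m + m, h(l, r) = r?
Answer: 23882769/2704 ≈ 8832.4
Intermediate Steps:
K(T, m) = 2*m
q = -36 (q = 6*(-1 - 5) = 6*(-6) = -36)
X(t) = 22 - 2*t (X(t) = -2*(t - 11) = -2*(-11 + t) = 22 - 2*t)
((77/52 + K(3, -6)/8) + X(q))**2 = ((77/52 + (2*(-6))/8) + (22 - 2*(-36)))**2 = ((77*(1/52) - 12*1/8) + (22 + 72))**2 = ((77/52 - 3/2) + 94)**2 = (-1/52 + 94)**2 = (4887/52)**2 = 23882769/2704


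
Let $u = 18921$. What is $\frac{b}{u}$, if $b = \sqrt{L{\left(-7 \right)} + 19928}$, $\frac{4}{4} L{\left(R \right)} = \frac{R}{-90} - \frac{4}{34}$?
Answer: $\frac{\sqrt{5183262430}}{9649710} \approx 0.0074608$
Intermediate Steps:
$L{\left(R \right)} = - \frac{2}{17} - \frac{R}{90}$ ($L{\left(R \right)} = \frac{R}{-90} - \frac{4}{34} = R \left(- \frac{1}{90}\right) - \frac{2}{17} = - \frac{R}{90} - \frac{2}{17} = - \frac{2}{17} - \frac{R}{90}$)
$b = \frac{\sqrt{5183262430}}{510}$ ($b = \sqrt{\left(- \frac{2}{17} - - \frac{7}{90}\right) + 19928} = \sqrt{\left(- \frac{2}{17} + \frac{7}{90}\right) + 19928} = \sqrt{- \frac{61}{1530} + 19928} = \sqrt{\frac{30489779}{1530}} = \frac{\sqrt{5183262430}}{510} \approx 141.17$)
$\frac{b}{u} = \frac{\frac{1}{510} \sqrt{5183262430}}{18921} = \frac{\sqrt{5183262430}}{510} \cdot \frac{1}{18921} = \frac{\sqrt{5183262430}}{9649710}$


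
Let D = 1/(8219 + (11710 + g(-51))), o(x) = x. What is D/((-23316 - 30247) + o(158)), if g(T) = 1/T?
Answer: -51/54279667090 ≈ -9.3958e-10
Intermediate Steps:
D = 51/1016378 (D = 1/(8219 + (11710 + 1/(-51))) = 1/(8219 + (11710 - 1/51)) = 1/(8219 + 597209/51) = 1/(1016378/51) = 51/1016378 ≈ 5.0178e-5)
D/((-23316 - 30247) + o(158)) = 51/(1016378*((-23316 - 30247) + 158)) = 51/(1016378*(-53563 + 158)) = (51/1016378)/(-53405) = (51/1016378)*(-1/53405) = -51/54279667090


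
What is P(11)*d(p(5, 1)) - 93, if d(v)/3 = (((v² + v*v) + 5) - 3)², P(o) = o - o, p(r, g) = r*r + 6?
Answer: -93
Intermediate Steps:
p(r, g) = 6 + r² (p(r, g) = r² + 6 = 6 + r²)
P(o) = 0
d(v) = 3*(2 + 2*v²)² (d(v) = 3*(((v² + v*v) + 5) - 3)² = 3*(((v² + v²) + 5) - 3)² = 3*((2*v² + 5) - 3)² = 3*((5 + 2*v²) - 3)² = 3*(2 + 2*v²)²)
P(11)*d(p(5, 1)) - 93 = 0*(12*(1 + (6 + 5²)²)²) - 93 = 0*(12*(1 + (6 + 25)²)²) - 93 = 0*(12*(1 + 31²)²) - 93 = 0*(12*(1 + 961)²) - 93 = 0*(12*962²) - 93 = 0*(12*925444) - 93 = 0*11105328 - 93 = 0 - 93 = -93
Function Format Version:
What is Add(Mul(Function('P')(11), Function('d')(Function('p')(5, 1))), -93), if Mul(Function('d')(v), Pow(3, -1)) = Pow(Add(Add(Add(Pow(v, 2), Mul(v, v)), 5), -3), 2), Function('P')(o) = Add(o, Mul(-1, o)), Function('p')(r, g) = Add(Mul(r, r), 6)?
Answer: -93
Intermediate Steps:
Function('p')(r, g) = Add(6, Pow(r, 2)) (Function('p')(r, g) = Add(Pow(r, 2), 6) = Add(6, Pow(r, 2)))
Function('P')(o) = 0
Function('d')(v) = Mul(3, Pow(Add(2, Mul(2, Pow(v, 2))), 2)) (Function('d')(v) = Mul(3, Pow(Add(Add(Add(Pow(v, 2), Mul(v, v)), 5), -3), 2)) = Mul(3, Pow(Add(Add(Add(Pow(v, 2), Pow(v, 2)), 5), -3), 2)) = Mul(3, Pow(Add(Add(Mul(2, Pow(v, 2)), 5), -3), 2)) = Mul(3, Pow(Add(Add(5, Mul(2, Pow(v, 2))), -3), 2)) = Mul(3, Pow(Add(2, Mul(2, Pow(v, 2))), 2)))
Add(Mul(Function('P')(11), Function('d')(Function('p')(5, 1))), -93) = Add(Mul(0, Mul(12, Pow(Add(1, Pow(Add(6, Pow(5, 2)), 2)), 2))), -93) = Add(Mul(0, Mul(12, Pow(Add(1, Pow(Add(6, 25), 2)), 2))), -93) = Add(Mul(0, Mul(12, Pow(Add(1, Pow(31, 2)), 2))), -93) = Add(Mul(0, Mul(12, Pow(Add(1, 961), 2))), -93) = Add(Mul(0, Mul(12, Pow(962, 2))), -93) = Add(Mul(0, Mul(12, 925444)), -93) = Add(Mul(0, 11105328), -93) = Add(0, -93) = -93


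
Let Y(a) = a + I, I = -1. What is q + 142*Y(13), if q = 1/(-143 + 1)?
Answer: 241967/142 ≈ 1704.0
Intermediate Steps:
q = -1/142 (q = 1/(-142) = -1/142 ≈ -0.0070423)
Y(a) = -1 + a (Y(a) = a - 1 = -1 + a)
q + 142*Y(13) = -1/142 + 142*(-1 + 13) = -1/142 + 142*12 = -1/142 + 1704 = 241967/142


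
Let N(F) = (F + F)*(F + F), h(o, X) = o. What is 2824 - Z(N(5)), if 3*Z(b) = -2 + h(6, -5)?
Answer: 8468/3 ≈ 2822.7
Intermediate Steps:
N(F) = 4*F**2 (N(F) = (2*F)*(2*F) = 4*F**2)
Z(b) = 4/3 (Z(b) = (-2 + 6)/3 = (1/3)*4 = 4/3)
2824 - Z(N(5)) = 2824 - 1*4/3 = 2824 - 4/3 = 8468/3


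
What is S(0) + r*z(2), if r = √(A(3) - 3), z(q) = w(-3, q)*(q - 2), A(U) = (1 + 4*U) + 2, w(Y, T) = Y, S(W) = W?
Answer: 0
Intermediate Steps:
A(U) = 3 + 4*U
z(q) = 6 - 3*q (z(q) = -3*(q - 2) = -3*(-2 + q) = 6 - 3*q)
r = 2*√3 (r = √((3 + 4*3) - 3) = √((3 + 12) - 3) = √(15 - 3) = √12 = 2*√3 ≈ 3.4641)
S(0) + r*z(2) = 0 + (2*√3)*(6 - 3*2) = 0 + (2*√3)*(6 - 6) = 0 + (2*√3)*0 = 0 + 0 = 0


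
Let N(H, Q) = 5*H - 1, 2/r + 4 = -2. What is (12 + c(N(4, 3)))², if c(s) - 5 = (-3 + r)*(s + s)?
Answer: 108241/9 ≈ 12027.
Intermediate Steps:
r = -⅓ (r = 2/(-4 - 2) = 2/(-6) = 2*(-⅙) = -⅓ ≈ -0.33333)
N(H, Q) = -1 + 5*H
c(s) = 5 - 20*s/3 (c(s) = 5 + (-3 - ⅓)*(s + s) = 5 - 20*s/3)
(12 + c(N(4, 3)))² = (12 + (5 - 20*(-1 + 5*4)/3))² = (12 + (5 - 20*(-1 + 20)/3))² = (12 + (5 - 20/3*19))² = (12 + (5 - 380/3))² = (12 - 365/3)² = (-329/3)² = 108241/9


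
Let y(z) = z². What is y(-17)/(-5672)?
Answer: -289/5672 ≈ -0.050952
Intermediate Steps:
y(-17)/(-5672) = (-17)²/(-5672) = 289*(-1/5672) = -289/5672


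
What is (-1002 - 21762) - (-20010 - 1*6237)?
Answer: 3483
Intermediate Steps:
(-1002 - 21762) - (-20010 - 1*6237) = -22764 - (-20010 - 6237) = -22764 - 1*(-26247) = -22764 + 26247 = 3483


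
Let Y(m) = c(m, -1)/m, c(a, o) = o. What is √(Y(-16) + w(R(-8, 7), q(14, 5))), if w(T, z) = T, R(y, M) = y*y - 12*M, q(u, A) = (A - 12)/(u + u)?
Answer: I*√319/4 ≈ 4.4651*I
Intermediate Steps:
q(u, A) = (-12 + A)/(2*u) (q(u, A) = (-12 + A)/((2*u)) = (-12 + A)*(1/(2*u)) = (-12 + A)/(2*u))
R(y, M) = y² - 12*M
Y(m) = -1/m
√(Y(-16) + w(R(-8, 7), q(14, 5))) = √(-1/(-16) + ((-8)² - 12*7)) = √(-1*(-1/16) + (64 - 84)) = √(1/16 - 20) = √(-319/16) = I*√319/4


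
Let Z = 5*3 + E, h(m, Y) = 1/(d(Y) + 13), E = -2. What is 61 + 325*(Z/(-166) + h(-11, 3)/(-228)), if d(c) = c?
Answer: 10736449/302784 ≈ 35.459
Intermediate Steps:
h(m, Y) = 1/(13 + Y) (h(m, Y) = 1/(Y + 13) = 1/(13 + Y))
Z = 13 (Z = 5*3 - 2 = 15 - 2 = 13)
61 + 325*(Z/(-166) + h(-11, 3)/(-228)) = 61 + 325*(13/(-166) + 1/((13 + 3)*(-228))) = 61 + 325*(13*(-1/166) - 1/228/16) = 61 + 325*(-13/166 + (1/16)*(-1/228)) = 61 + 325*(-13/166 - 1/3648) = 61 + 325*(-23795/302784) = 61 - 7733375/302784 = 10736449/302784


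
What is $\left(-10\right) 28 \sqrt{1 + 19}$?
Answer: $- 560 \sqrt{5} \approx -1252.2$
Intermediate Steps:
$\left(-10\right) 28 \sqrt{1 + 19} = - 280 \sqrt{20} = - 280 \cdot 2 \sqrt{5} = - 560 \sqrt{5}$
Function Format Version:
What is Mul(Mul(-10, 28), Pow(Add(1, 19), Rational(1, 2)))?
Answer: Mul(-560, Pow(5, Rational(1, 2))) ≈ -1252.2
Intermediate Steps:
Mul(Mul(-10, 28), Pow(Add(1, 19), Rational(1, 2))) = Mul(-280, Pow(20, Rational(1, 2))) = Mul(-280, Mul(2, Pow(5, Rational(1, 2)))) = Mul(-560, Pow(5, Rational(1, 2)))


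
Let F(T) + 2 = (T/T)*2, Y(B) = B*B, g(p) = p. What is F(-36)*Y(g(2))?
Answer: 0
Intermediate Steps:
Y(B) = B²
F(T) = 0 (F(T) = -2 + (T/T)*2 = -2 + 1*2 = -2 + 2 = 0)
F(-36)*Y(g(2)) = 0*2² = 0*4 = 0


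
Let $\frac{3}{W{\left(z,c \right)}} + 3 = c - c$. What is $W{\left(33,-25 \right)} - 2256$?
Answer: $-2257$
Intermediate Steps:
$W{\left(z,c \right)} = -1$ ($W{\left(z,c \right)} = \frac{3}{-3 + \left(c - c\right)} = \frac{3}{-3 + 0} = \frac{3}{-3} = 3 \left(- \frac{1}{3}\right) = -1$)
$W{\left(33,-25 \right)} - 2256 = -1 - 2256 = -2257$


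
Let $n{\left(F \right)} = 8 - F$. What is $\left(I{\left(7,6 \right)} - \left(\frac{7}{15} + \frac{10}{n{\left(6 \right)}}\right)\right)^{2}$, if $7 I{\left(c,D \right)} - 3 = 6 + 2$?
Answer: $\frac{167281}{11025} \approx 15.173$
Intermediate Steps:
$I{\left(c,D \right)} = \frac{11}{7}$ ($I{\left(c,D \right)} = \frac{3}{7} + \frac{6 + 2}{7} = \frac{3}{7} + \frac{1}{7} \cdot 8 = \frac{3}{7} + \frac{8}{7} = \frac{11}{7}$)
$\left(I{\left(7,6 \right)} - \left(\frac{7}{15} + \frac{10}{n{\left(6 \right)}}\right)\right)^{2} = \left(\frac{11}{7} - \left(\frac{7}{15} + \frac{10}{8 - 6}\right)\right)^{2} = \left(\frac{11}{7} - \left(\frac{7}{15} + \frac{10}{2}\right)\right)^{2} = \left(\frac{11}{7} - \frac{82}{15}\right)^{2} = \left(- \frac{409}{105}\right)^{2} = \frac{167281}{11025}$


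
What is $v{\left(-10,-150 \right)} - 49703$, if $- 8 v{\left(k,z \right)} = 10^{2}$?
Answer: $- \frac{99431}{2} \approx -49716.0$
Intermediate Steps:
$v{\left(k,z \right)} = - \frac{25}{2}$ ($v{\left(k,z \right)} = - \frac{10^{2}}{8} = \left(- \frac{1}{8}\right) 100 = - \frac{25}{2}$)
$v{\left(-10,-150 \right)} - 49703 = - \frac{25}{2} - 49703 = - \frac{99431}{2}$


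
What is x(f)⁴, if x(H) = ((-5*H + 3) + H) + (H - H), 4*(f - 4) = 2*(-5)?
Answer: 81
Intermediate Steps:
f = 3/2 (f = 4 + (2*(-5))/4 = 4 + (¼)*(-10) = 4 - 5/2 = 3/2 ≈ 1.5000)
x(H) = 3 - 4*H (x(H) = ((3 - 5*H) + H) + 0 = (3 - 4*H) + 0 = 3 - 4*H)
x(f)⁴ = (3 - 4*3/2)⁴ = (3 - 6)⁴ = (-3)⁴ = 81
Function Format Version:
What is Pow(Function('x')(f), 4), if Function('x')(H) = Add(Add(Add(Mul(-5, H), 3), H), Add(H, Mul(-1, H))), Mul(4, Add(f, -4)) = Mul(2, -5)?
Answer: 81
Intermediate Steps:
f = Rational(3, 2) (f = Add(4, Mul(Rational(1, 4), Mul(2, -5))) = Add(4, Mul(Rational(1, 4), -10)) = Add(4, Rational(-5, 2)) = Rational(3, 2) ≈ 1.5000)
Function('x')(H) = Add(3, Mul(-4, H)) (Function('x')(H) = Add(Add(Add(3, Mul(-5, H)), H), 0) = Add(Add(3, Mul(-4, H)), 0) = Add(3, Mul(-4, H)))
Pow(Function('x')(f), 4) = Pow(Add(3, Mul(-4, Rational(3, 2))), 4) = Pow(Add(3, -6), 4) = Pow(-3, 4) = 81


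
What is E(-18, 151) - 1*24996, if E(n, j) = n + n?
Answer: -25032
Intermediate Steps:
E(n, j) = 2*n
E(-18, 151) - 1*24996 = 2*(-18) - 1*24996 = -36 - 24996 = -25032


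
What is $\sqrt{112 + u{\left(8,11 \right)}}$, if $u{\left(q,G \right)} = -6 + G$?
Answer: $3 \sqrt{13} \approx 10.817$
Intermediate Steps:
$\sqrt{112 + u{\left(8,11 \right)}} = \sqrt{112 + \left(-6 + 11\right)} = \sqrt{112 + 5} = \sqrt{117} = 3 \sqrt{13}$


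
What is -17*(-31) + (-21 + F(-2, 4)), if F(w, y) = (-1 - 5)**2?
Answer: 542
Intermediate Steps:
F(w, y) = 36 (F(w, y) = (-6)**2 = 36)
-17*(-31) + (-21 + F(-2, 4)) = -17*(-31) + (-21 + 36) = 527 + 15 = 542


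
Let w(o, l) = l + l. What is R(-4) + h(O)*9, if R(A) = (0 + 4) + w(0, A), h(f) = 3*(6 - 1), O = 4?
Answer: 131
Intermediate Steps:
w(o, l) = 2*l
h(f) = 15 (h(f) = 3*5 = 15)
R(A) = 4 + 2*A (R(A) = (0 + 4) + 2*A = 4 + 2*A)
R(-4) + h(O)*9 = (4 + 2*(-4)) + 15*9 = (4 - 8) + 135 = -4 + 135 = 131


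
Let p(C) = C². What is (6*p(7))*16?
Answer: 4704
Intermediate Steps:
(6*p(7))*16 = (6*7²)*16 = (6*49)*16 = 294*16 = 4704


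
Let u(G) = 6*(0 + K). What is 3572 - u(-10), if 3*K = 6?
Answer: 3560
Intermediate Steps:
K = 2 (K = (⅓)*6 = 2)
u(G) = 12 (u(G) = 6*(0 + 2) = 6*2 = 12)
3572 - u(-10) = 3572 - 1*12 = 3572 - 12 = 3560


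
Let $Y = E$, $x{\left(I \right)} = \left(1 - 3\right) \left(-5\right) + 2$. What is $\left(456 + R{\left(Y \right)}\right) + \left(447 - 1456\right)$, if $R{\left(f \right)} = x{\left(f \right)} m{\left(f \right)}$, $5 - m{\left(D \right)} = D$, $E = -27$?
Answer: $-169$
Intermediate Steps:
$x{\left(I \right)} = 12$ ($x{\left(I \right)} = \left(-2\right) \left(-5\right) + 2 = 10 + 2 = 12$)
$m{\left(D \right)} = 5 - D$
$Y = -27$
$R{\left(f \right)} = 60 - 12 f$ ($R{\left(f \right)} = 12 \left(5 - f\right) = 60 - 12 f$)
$\left(456 + R{\left(Y \right)}\right) + \left(447 - 1456\right) = \left(456 + \left(60 - -324\right)\right) + \left(447 - 1456\right) = \left(456 + \left(60 + 324\right)\right) + \left(447 - 1456\right) = \left(456 + 384\right) - 1009 = 840 - 1009 = -169$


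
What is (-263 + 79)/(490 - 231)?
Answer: -184/259 ≈ -0.71042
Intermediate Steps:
(-263 + 79)/(490 - 231) = -184/259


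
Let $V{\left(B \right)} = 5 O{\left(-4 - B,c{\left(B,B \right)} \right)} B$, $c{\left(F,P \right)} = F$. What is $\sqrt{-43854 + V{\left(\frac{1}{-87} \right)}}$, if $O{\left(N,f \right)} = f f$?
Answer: $\frac{i \sqrt{2512385179329}}{7569} \approx 209.41 i$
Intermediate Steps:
$O{\left(N,f \right)} = f^{2}$
$V{\left(B \right)} = 5 B^{3}$ ($V{\left(B \right)} = 5 B^{2} B = 5 B^{3}$)
$\sqrt{-43854 + V{\left(\frac{1}{-87} \right)}} = \sqrt{-43854 + 5 \left(\frac{1}{-87}\right)^{3}} = \sqrt{-43854 + 5 \left(- \frac{1}{87}\right)^{3}} = \sqrt{-43854 + 5 \left(- \frac{1}{658503}\right)} = \sqrt{-43854 - \frac{5}{658503}} = \sqrt{- \frac{28877990567}{658503}} = \frac{i \sqrt{2512385179329}}{7569}$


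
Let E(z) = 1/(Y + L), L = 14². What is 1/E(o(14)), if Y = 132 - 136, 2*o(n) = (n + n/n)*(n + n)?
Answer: 192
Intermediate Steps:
o(n) = n*(1 + n) (o(n) = ((n + n/n)*(n + n))/2 = ((n + 1)*(2*n))/2 = ((1 + n)*(2*n))/2 = (2*n*(1 + n))/2 = n*(1 + n))
Y = -4
L = 196
E(z) = 1/192 (E(z) = 1/(-4 + 196) = 1/192)
1/E(o(14)) = 1/(1/192) = 192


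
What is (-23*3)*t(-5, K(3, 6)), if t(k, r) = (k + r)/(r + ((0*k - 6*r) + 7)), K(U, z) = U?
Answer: -69/4 ≈ -17.250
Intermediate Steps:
t(k, r) = (k + r)/(7 - 5*r) (t(k, r) = (k + r)/(r + ((0 - 6*r) + 7)) = (k + r)/(r + (-6*r + 7)) = (k + r)/(r + (7 - 6*r)) = (k + r)/(7 - 5*r))
(-23*3)*t(-5, K(3, 6)) = (-23*3)*((-1*(-5) - 1*3)/(-7 + 5*3)) = -69*(5 - 3)/(-7 + 15) = -69*2/8 = -69*¼ = -69/4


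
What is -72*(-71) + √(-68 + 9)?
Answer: 5112 + I*√59 ≈ 5112.0 + 7.6811*I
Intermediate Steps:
-72*(-71) + √(-68 + 9) = 5112 + √(-59) = 5112 + I*√59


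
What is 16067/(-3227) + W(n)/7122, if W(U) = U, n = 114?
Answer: -19010216/3830449 ≈ -4.9629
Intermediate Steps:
16067/(-3227) + W(n)/7122 = 16067/(-3227) + 114/7122 = 16067*(-1/3227) + 114*(1/7122) = -16067/3227 + 19/1187 = -19010216/3830449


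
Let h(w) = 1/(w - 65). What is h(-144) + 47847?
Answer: 10000022/209 ≈ 47847.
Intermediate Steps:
h(w) = 1/(-65 + w)
h(-144) + 47847 = 1/(-65 - 144) + 47847 = 1/(-209) + 47847 = -1/209 + 47847 = 10000022/209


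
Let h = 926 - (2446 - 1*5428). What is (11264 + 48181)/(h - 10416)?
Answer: -59445/6508 ≈ -9.1341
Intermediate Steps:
h = 3908 (h = 926 - (2446 - 5428) = 926 - 1*(-2982) = 926 + 2982 = 3908)
(11264 + 48181)/(h - 10416) = (11264 + 48181)/(3908 - 10416) = 59445/(-6508) = 59445*(-1/6508) = -59445/6508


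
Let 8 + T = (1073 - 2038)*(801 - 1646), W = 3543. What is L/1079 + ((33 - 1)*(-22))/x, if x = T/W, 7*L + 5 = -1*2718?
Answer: -3008516701/879834943 ≈ -3.4194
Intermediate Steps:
L = -389 (L = -5/7 + (-1*2718)/7 = -5/7 + (⅐)*(-2718) = -5/7 - 2718/7 = -389)
T = 815417 (T = -8 + (1073 - 2038)*(801 - 1646) = -8 - 965*(-845) = -8 + 815425 = 815417)
x = 815417/3543 ≈ 230.15
L/1079 + ((33 - 1)*(-22))/x = -389/1079 + ((33 - 1)*(-22))/(815417/3543) = -389*1/1079 + (32*(-22))*(3543/815417) = -389/1079 - 704*3543/815417 = -389/1079 - 2494272/815417 = -3008516701/879834943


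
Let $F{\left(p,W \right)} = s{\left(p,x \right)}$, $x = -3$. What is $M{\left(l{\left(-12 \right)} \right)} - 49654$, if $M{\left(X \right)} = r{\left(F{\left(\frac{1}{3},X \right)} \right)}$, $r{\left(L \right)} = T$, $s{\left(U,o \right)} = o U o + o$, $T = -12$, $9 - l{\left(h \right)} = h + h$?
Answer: $-49666$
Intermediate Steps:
$l{\left(h \right)} = 9 - 2 h$ ($l{\left(h \right)} = 9 - \left(h + h\right) = 9 - 2 h$)
$s{\left(U,o \right)} = o + U o^{2}$ ($s{\left(U,o \right)} = U o o + o = U o^{2} + o = o + U o^{2}$)
$F{\left(p,W \right)} = -3 + 9 p$ ($F{\left(p,W \right)} = - 3 \left(1 + p \left(-3\right)\right) = - 3 \left(1 - 3 p\right) = -3 + 9 p$)
$r{\left(L \right)} = -12$
$M{\left(X \right)} = -12$
$M{\left(l{\left(-12 \right)} \right)} - 49654 = -12 - 49654 = -49666$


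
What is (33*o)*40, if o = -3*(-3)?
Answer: 11880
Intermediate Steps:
o = 9
(33*o)*40 = (33*9)*40 = 297*40 = 11880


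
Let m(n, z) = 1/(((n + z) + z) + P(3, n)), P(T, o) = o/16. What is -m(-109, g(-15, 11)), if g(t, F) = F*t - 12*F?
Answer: 16/11357 ≈ 0.0014088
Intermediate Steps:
P(T, o) = o/16 (P(T, o) = o*(1/16) = o/16)
g(t, F) = -12*F + F*t
m(n, z) = 1/(2*z + 17*n/16) (m(n, z) = 1/(((n + z) + z) + n/16) = 1/((n + 2*z) + n/16) = 1/(2*z + 17*n/16))
-m(-109, g(-15, 11)) = -16/(17*(-109) + 32*(11*(-12 - 15))) = -16/(-1853 + 32*(11*(-27))) = -16/(-1853 + 32*(-297)) = -16/(-1853 - 9504) = -16/(-11357) = -16*(-1)/11357 = -1*(-16/11357) = 16/11357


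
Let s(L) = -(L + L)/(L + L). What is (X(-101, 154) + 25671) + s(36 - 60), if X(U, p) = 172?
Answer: 25842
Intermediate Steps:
s(L) = -1 (s(L) = -2*L/(2*L) = -2*L*1/(2*L) = -1*1 = -1)
(X(-101, 154) + 25671) + s(36 - 60) = (172 + 25671) - 1 = 25843 - 1 = 25842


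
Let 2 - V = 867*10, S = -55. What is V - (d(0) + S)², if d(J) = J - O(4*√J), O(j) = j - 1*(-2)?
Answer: -11917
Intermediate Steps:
O(j) = 2 + j (O(j) = j + 2 = 2 + j)
d(J) = -2 + J - 4*√J (d(J) = J - (2 + 4*√J) = J + (-2 - 4*√J) = -2 + J - 4*√J)
V = -8668 (V = 2 - 867*10 = 2 - 1*8670 = 2 - 8670 = -8668)
V - (d(0) + S)² = -8668 - ((-2 + 0 - 4*√0) - 55)² = -8668 - ((-2 + 0 - 4*0) - 55)² = -8668 - ((-2 + 0 + 0) - 55)² = -8668 - (-2 - 55)² = -8668 - 1*(-57)² = -8668 - 1*3249 = -8668 - 3249 = -11917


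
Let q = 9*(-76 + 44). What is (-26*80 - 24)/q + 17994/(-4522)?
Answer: 270751/81396 ≈ 3.3263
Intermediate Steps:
q = -288 (q = 9*(-32) = -288)
(-26*80 - 24)/q + 17994/(-4522) = (-26*80 - 24)/(-288) + 17994/(-4522) = (-2080 - 24)*(-1/288) + 17994*(-1/4522) = -2104*(-1/288) - 8997/2261 = 263/36 - 8997/2261 = 270751/81396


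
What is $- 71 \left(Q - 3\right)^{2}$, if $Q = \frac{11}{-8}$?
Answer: $- \frac{86975}{64} \approx -1359.0$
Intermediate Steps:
$Q = - \frac{11}{8}$ ($Q = 11 \left(- \frac{1}{8}\right) = - \frac{11}{8} \approx -1.375$)
$- 71 \left(Q - 3\right)^{2} = - 71 \left(- \frac{11}{8} - 3\right)^{2} = - 71 \left(- \frac{35}{8}\right)^{2} = \left(-71\right) \frac{1225}{64} = - \frac{86975}{64}$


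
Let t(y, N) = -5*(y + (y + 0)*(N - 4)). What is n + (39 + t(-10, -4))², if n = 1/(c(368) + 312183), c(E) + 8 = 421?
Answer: 30234597717/312596 ≈ 96721.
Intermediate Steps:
c(E) = 413 (c(E) = -8 + 421 = 413)
t(y, N) = -5*y - 5*y*(-4 + N) (t(y, N) = -5*(y + y*(-4 + N)) = -5*y - 5*y*(-4 + N))
n = 1/312596 (n = 1/(413 + 312183) = 1/312596 ≈ 3.1990e-6)
n + (39 + t(-10, -4))² = 1/312596 + (39 + 5*(-10)*(3 - 1*(-4)))² = 1/312596 + (39 + 5*(-10)*(3 + 4))² = 1/312596 + (39 + 5*(-10)*7)² = 1/312596 + (39 - 350)² = 1/312596 + (-311)² = 1/312596 + 96721 = 30234597717/312596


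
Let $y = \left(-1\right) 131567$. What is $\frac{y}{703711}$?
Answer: $- \frac{131567}{703711} \approx -0.18696$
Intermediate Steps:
$y = -131567$
$\frac{y}{703711} = - \frac{131567}{703711}$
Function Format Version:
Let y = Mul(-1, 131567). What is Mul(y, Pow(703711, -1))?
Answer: Rational(-131567, 703711) ≈ -0.18696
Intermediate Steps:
y = -131567
Mul(y, Pow(703711, -1)) = Mul(-131567, Pow(703711, -1)) = Mul(-131567, Rational(1, 703711)) = Rational(-131567, 703711)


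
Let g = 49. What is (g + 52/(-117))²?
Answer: 190969/81 ≈ 2357.6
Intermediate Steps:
(g + 52/(-117))² = (49 + 52/(-117))² = (49 + 52*(-1/117))² = (49 - 4/9)² = (437/9)² = 190969/81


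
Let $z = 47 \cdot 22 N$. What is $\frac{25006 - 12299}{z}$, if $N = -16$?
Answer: $- \frac{12707}{16544} \approx -0.76807$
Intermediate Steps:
$z = -16544$ ($z = 47 \cdot 22 \left(-16\right) = 1034 \left(-16\right) = -16544$)
$\frac{25006 - 12299}{z} = \frac{25006 - 12299}{-16544} = 12707 \left(- \frac{1}{16544}\right) = - \frac{12707}{16544}$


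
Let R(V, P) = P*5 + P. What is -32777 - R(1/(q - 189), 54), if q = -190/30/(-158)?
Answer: -33101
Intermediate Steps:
q = 19/474 (q = -190*1/30*(-1/158) = -19/3*(-1/158) = 19/474 ≈ 0.040084)
R(V, P) = 6*P (R(V, P) = 5*P + P = 6*P)
-32777 - R(1/(q - 189), 54) = -32777 - 6*54 = -32777 - 1*324 = -32777 - 324 = -33101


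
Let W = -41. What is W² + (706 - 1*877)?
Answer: 1510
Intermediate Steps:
W² + (706 - 1*877) = (-41)² + (706 - 1*877) = 1681 + (706 - 877) = 1681 - 171 = 1510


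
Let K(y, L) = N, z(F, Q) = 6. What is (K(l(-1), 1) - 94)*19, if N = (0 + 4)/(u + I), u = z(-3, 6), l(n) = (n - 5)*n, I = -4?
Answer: -1748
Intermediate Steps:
l(n) = n*(-5 + n) (l(n) = (-5 + n)*n = n*(-5 + n))
u = 6
N = 2 (N = (0 + 4)/(6 - 4) = 4/2 = 4*(½) = 2)
K(y, L) = 2
(K(l(-1), 1) - 94)*19 = (2 - 94)*19 = -92*19 = -1748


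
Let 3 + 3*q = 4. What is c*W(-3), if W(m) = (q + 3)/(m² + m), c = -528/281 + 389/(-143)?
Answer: -924065/361647 ≈ -2.5552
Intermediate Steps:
q = ⅓ (q = -1 + (⅓)*4 = -1 + 4/3 = ⅓ ≈ 0.33333)
c = -184813/40183 (c = -528*1/281 + 389*(-1/143) = -528/281 - 389/143 = -184813/40183 ≈ -4.5993)
W(m) = 10/(3*(m + m²)) (W(m) = (⅓ + 3)/(m² + m) = 10/(3*(m + m²)))
c*W(-3) = -1848130/(120549*(-3)*(1 - 3)) = -1848130*(-1)/(120549*3*(-2)) = -1848130*(-1)*(-1)/(120549*3*2) = -184813/40183*5/9 = -924065/361647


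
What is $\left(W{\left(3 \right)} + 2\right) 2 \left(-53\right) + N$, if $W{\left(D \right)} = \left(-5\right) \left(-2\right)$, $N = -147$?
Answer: $-1419$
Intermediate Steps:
$W{\left(D \right)} = 10$
$\left(W{\left(3 \right)} + 2\right) 2 \left(-53\right) + N = \left(10 + 2\right) 2 \left(-53\right) - 147 = 12 \cdot 2 \left(-53\right) - 147 = 24 \left(-53\right) - 147 = -1272 - 147 = -1419$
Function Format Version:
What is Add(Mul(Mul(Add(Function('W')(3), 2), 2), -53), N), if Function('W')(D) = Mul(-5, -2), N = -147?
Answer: -1419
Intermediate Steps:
Function('W')(D) = 10
Add(Mul(Mul(Add(Function('W')(3), 2), 2), -53), N) = Add(Mul(Mul(Add(10, 2), 2), -53), -147) = Add(Mul(Mul(12, 2), -53), -147) = Add(Mul(24, -53), -147) = Add(-1272, -147) = -1419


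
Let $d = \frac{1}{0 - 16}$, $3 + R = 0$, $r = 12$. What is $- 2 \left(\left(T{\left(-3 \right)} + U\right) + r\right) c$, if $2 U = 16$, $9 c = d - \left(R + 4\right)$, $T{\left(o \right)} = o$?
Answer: $\frac{289}{72} \approx 4.0139$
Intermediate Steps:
$R = -3$ ($R = -3 + 0 = -3$)
$d = - \frac{1}{16}$ ($d = \frac{1}{-16} = - \frac{1}{16} \approx -0.0625$)
$c = - \frac{17}{144}$ ($c = \frac{- \frac{1}{16} - \left(-3 + 4\right)}{9} = \frac{- \frac{1}{16} - 1}{9} = \frac{1}{9} \left(- \frac{17}{16}\right) = - \frac{17}{144} \approx -0.11806$)
$U = 8$ ($U = \frac{1}{2} \cdot 16 = 8$)
$- 2 \left(\left(T{\left(-3 \right)} + U\right) + r\right) c = - 2 \left(\left(-3 + 8\right) + 12\right) \left(- \frac{17}{144}\right) = - 2 \left(5 + 12\right) \left(- \frac{17}{144}\right) = \left(-2\right) 17 \left(- \frac{17}{144}\right) = \left(-34\right) \left(- \frac{17}{144}\right) = \frac{289}{72}$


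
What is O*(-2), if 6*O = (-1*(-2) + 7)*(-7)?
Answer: 21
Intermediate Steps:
O = -21/2 (O = ((-1*(-2) + 7)*(-7))/6 = ((2 + 7)*(-7))/6 = (9*(-7))/6 = (⅙)*(-63) = -21/2 ≈ -10.500)
O*(-2) = -21/2*(-2) = 21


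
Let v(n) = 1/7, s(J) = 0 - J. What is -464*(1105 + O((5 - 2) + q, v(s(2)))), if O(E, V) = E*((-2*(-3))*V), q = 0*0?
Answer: -3597392/7 ≈ -5.1391e+5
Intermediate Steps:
q = 0
s(J) = -J
v(n) = ⅐
O(E, V) = 6*E*V (O(E, V) = E*(6*V) = 6*E*V)
-464*(1105 + O((5 - 2) + q, v(s(2)))) = -464*(1105 + 6*((5 - 2) + 0)*(⅐)) = -464*(1105 + 6*(3 + 0)*(⅐)) = -464*(1105 + 6*3*(⅐)) = -464*(1105 + 18/7) = -464*7753/7 = -3597392/7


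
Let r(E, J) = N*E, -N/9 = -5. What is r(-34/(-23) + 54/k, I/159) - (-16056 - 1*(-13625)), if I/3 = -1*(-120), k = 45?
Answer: 58685/23 ≈ 2551.5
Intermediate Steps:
N = 45 (N = -9*(-5) = 45)
I = 360 (I = 3*(-1*(-120)) = 3*120 = 360)
r(E, J) = 45*E
r(-34/(-23) + 54/k, I/159) - (-16056 - 1*(-13625)) = 45*(-34/(-23) + 54/45) - (-16056 - 1*(-13625)) = 45*(-34*(-1/23) + 54*(1/45)) - (-16056 + 13625) = 45*(34/23 + 6/5) - 1*(-2431) = 45*(308/115) + 2431 = 2772/23 + 2431 = 58685/23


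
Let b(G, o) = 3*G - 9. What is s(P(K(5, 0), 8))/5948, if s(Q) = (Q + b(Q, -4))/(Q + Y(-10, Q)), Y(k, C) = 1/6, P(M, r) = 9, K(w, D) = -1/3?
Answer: 81/163570 ≈ 0.00049520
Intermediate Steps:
K(w, D) = -⅓ (K(w, D) = -1*⅓ = -⅓)
Y(k, C) = ⅙
b(G, o) = -9 + 3*G
s(Q) = (-9 + 4*Q)/(⅙ + Q) (s(Q) = (Q + (-9 + 3*Q))/(Q + ⅙) = (-9 + 4*Q)/(⅙ + Q))
s(P(K(5, 0), 8))/5948 = (6*(-9 + 4*9)/(1 + 6*9))/5948 = (6*(-9 + 36)/(1 + 54))*(1/5948) = (6*27/55)*(1/5948) = (6*(1/55)*27)*(1/5948) = (162/55)*(1/5948) = 81/163570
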